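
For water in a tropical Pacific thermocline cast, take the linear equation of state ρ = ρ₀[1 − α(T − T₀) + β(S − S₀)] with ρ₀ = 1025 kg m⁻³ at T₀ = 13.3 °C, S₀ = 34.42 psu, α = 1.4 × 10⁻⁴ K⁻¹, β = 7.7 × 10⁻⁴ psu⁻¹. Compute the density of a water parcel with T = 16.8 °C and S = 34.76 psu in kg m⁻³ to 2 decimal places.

1024.77 kg m⁻³

T − T₀ = +3.5 K, S − S₀ = +0.34 psu.
Bracket = 1 − α·(+3.5) + β·(+0.34) = 1 + (-2.282 × 10⁻⁴) = 0.9997718.
ρ = 1025 × 0.9997718 = 1024.77 kg m⁻³.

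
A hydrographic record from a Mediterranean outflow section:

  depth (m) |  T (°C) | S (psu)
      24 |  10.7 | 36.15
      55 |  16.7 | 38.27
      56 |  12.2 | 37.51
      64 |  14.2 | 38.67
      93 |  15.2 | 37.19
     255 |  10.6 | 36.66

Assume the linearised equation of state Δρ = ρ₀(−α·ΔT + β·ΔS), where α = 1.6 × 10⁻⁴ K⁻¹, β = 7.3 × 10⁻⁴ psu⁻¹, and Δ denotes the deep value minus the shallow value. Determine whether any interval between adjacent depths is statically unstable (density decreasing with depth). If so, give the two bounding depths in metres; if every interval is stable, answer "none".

64–93 m

Evaluate Δρ/ρ₀ = −αΔT + βΔS across each adjacent pair:
  24–55 m: −αΔT+βΔS = −(1.6 × 10⁻⁴)(+6.0)+(7.3 × 10⁻⁴)(+2.12) = 5.9 × 10⁻⁴ → stable
  55–56 m: −αΔT+βΔS = −(1.6 × 10⁻⁴)(-4.5)+(7.3 × 10⁻⁴)(-0.76) = 1.7 × 10⁻⁴ → stable
  56–64 m: −αΔT+βΔS = −(1.6 × 10⁻⁴)(+2.0)+(7.3 × 10⁻⁴)(+1.16) = 5.3 × 10⁻⁴ → stable
  64–93 m: −αΔT+βΔS = −(1.6 × 10⁻⁴)(+1.0)+(7.3 × 10⁻⁴)(-1.48) = -1.2 × 10⁻³ → UNSTABLE
  93–255 m: −αΔT+βΔS = −(1.6 × 10⁻⁴)(-4.6)+(7.3 × 10⁻⁴)(-0.53) = 3.5 × 10⁻⁴ → stable
The 64–93 m interval has Δρ < 0: lighter water underlies denser water.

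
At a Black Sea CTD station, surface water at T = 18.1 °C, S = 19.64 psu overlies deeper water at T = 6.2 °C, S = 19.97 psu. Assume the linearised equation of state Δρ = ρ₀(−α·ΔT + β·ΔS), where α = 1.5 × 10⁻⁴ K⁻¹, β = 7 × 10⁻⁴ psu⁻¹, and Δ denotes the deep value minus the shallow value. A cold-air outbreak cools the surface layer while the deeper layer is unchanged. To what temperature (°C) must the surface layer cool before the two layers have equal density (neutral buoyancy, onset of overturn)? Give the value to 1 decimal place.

4.7 °C

Neutral buoyancy requires Δρ = 0, i.e. −α(T_deep − T_surf′) + β(S_deep − S_surf) = 0.
T_surf′ = T_deep − (β/α)·ΔS = 6.2 − (7 × 10⁻⁴/1.5 × 10⁻⁴)·(+0.33) = 4.660 °C.
Cooling required: 18.1 − (4.660) = 13.440 °C.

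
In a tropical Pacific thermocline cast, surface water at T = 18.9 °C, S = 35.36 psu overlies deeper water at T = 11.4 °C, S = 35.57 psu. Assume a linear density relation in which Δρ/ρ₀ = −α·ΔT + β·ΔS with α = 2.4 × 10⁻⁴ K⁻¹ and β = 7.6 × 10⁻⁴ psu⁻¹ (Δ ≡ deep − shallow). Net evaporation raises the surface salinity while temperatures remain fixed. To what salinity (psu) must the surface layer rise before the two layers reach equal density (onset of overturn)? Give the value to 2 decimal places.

Neutral buoyancy requires −α(T_deep − T_surf) + β(S_deep − S_surf′) = 0.
S_surf′ = S_deep − (α/β)·ΔT = 35.57 − (2.4 × 10⁻⁴/7.6 × 10⁻⁴)·(-7.5) = 37.9384 psu.
Increase required: 37.9384 − 35.36 = 2.5784 psu.

37.94 psu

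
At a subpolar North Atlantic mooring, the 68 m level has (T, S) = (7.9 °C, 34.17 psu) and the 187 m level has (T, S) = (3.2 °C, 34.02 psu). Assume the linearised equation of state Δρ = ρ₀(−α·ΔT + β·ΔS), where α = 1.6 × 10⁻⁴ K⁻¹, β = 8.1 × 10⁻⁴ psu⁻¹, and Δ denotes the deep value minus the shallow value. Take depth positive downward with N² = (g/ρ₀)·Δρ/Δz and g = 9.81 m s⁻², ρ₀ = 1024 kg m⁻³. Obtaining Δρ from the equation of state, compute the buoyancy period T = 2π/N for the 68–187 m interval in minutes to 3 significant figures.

14.5 min

ΔT = -4.7 K, ΔS = -0.15 psu (deep − shallow).
Δρ/ρ₀ = −αΔT + βΔS = 7.52 × 10⁻⁴ − 1.215 × 10⁻⁴ = 6.305 × 10⁻⁴, so Δρ ≈ 0.6456 kg m⁻³.
N² = (g/ρ₀)·Δρ/Δz = g·(Δρ/ρ₀)/Δz = 9.81 × 6.305 × 10⁻⁴ / 119 = 5.1977 × 10⁻⁵ s⁻².
N = √(5.1977 × 10⁻⁵) = 7.2095 × 10⁻³ rad s⁻¹ → T = 2π/N = 871.51 s = 14.525 min ≈ 14.5 min.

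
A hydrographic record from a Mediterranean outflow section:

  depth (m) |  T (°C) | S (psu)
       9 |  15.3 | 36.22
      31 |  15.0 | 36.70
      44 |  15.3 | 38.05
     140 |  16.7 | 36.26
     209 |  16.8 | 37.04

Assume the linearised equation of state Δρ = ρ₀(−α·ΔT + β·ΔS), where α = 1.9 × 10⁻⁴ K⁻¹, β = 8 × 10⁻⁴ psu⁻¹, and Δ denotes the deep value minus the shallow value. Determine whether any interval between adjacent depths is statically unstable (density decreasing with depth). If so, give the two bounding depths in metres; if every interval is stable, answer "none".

44–140 m

Evaluate Δρ/ρ₀ = −αΔT + βΔS across each adjacent pair:
  9–31 m: −αΔT+βΔS = −(1.9 × 10⁻⁴)(-0.3)+(8 × 10⁻⁴)(+0.48) = 4.4 × 10⁻⁴ → stable
  31–44 m: −αΔT+βΔS = −(1.9 × 10⁻⁴)(+0.3)+(8 × 10⁻⁴)(+1.35) = 1.0 × 10⁻³ → stable
  44–140 m: −αΔT+βΔS = −(1.9 × 10⁻⁴)(+1.4)+(8 × 10⁻⁴)(-1.79) = -1.7 × 10⁻³ → UNSTABLE
  140–209 m: −αΔT+βΔS = −(1.9 × 10⁻⁴)(+0.1)+(8 × 10⁻⁴)(+0.78) = 6.1 × 10⁻⁴ → stable
The 44–140 m interval has Δρ < 0: lighter water underlies denser water.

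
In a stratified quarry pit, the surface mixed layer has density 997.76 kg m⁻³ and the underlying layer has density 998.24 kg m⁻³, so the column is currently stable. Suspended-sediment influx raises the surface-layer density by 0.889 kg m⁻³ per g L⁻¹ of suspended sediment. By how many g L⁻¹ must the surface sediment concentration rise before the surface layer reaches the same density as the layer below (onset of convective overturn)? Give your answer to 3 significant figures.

0.540 g L⁻¹

Density deficit of the surface layer: 998.24 − 997.76 = 0.48 kg m⁻³.
Required change = 0.48 / 0.889 = 0.540 g L⁻¹.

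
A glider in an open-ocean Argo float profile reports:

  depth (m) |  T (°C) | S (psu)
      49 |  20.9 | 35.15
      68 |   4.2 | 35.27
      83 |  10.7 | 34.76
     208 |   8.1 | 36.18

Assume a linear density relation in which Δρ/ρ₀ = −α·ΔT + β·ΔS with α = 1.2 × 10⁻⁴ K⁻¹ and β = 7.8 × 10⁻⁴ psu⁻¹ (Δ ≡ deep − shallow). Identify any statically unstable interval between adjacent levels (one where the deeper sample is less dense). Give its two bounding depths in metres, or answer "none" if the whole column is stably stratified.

68–83 m

Evaluate Δρ/ρ₀ = −αΔT + βΔS across each adjacent pair:
  49–68 m: −αΔT+βΔS = −(1.2 × 10⁻⁴)(-16.7)+(7.8 × 10⁻⁴)(+0.12) = 2.1 × 10⁻³ → stable
  68–83 m: −αΔT+βΔS = −(1.2 × 10⁻⁴)(+6.5)+(7.8 × 10⁻⁴)(-0.51) = -1.2 × 10⁻³ → UNSTABLE
  83–208 m: −αΔT+βΔS = −(1.2 × 10⁻⁴)(-2.6)+(7.8 × 10⁻⁴)(+1.42) = 1.4 × 10⁻³ → stable
The 68–83 m interval has Δρ < 0: lighter water underlies denser water.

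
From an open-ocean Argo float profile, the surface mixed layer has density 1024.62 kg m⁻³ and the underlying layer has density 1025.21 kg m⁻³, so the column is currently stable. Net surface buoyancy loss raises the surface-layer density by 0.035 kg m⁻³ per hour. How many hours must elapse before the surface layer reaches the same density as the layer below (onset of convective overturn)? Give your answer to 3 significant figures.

Density deficit of the surface layer: 1025.21 − 1024.62 = 0.59 kg m⁻³.
Required change = 0.59 / 0.035 = 16.9 hours.

16.9 hours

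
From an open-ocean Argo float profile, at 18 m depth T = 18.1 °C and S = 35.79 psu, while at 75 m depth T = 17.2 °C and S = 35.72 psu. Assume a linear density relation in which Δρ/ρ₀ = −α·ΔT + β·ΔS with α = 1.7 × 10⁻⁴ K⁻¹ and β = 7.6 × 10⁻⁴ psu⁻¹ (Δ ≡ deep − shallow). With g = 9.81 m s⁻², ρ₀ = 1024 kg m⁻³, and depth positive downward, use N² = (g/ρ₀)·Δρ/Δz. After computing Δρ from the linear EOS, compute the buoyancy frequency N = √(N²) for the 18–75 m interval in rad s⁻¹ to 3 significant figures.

ΔT = -0.9 K, ΔS = -0.07 psu (deep − shallow).
Δρ/ρ₀ = −αΔT + βΔS = 1.53 × 10⁻⁴ − 5.32 × 10⁻⁵ = 9.98 × 10⁻⁵, so Δρ ≈ 0.1022 kg m⁻³.
N² = (g/ρ₀)·Δρ/Δz = g·(Δρ/ρ₀)/Δz = 9.81 × 9.98 × 10⁻⁵ / 57 = 1.7176 × 10⁻⁵ s⁻².
N = √(1.7176 × 10⁻⁵) = 4.1444 × 10⁻³ rad s⁻¹ ≈ 4.14 × 10⁻³ rad s⁻¹.

4.14 × 10⁻³ rad s⁻¹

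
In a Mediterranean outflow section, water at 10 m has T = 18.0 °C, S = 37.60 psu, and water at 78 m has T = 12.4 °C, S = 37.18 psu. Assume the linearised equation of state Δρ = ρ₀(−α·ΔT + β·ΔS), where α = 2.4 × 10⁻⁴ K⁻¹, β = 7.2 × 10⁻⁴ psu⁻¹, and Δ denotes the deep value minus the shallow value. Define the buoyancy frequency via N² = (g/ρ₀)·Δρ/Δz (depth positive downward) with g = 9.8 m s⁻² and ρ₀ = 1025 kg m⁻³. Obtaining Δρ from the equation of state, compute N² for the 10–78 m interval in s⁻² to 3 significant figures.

ΔT = -5.6 K, ΔS = -0.42 psu (deep − shallow).
Δρ/ρ₀ = −αΔT + βΔS = 1.344 × 10⁻³ − 3.024 × 10⁻⁴ = 1.0416 × 10⁻³, so Δρ ≈ 1.068 kg m⁻³.
N² = (g/ρ₀)·Δρ/Δz = g·(Δρ/ρ₀)/Δz = 9.8 × 1.0416 × 10⁻³ / 68 = 1.5011 × 10⁻⁴ s⁻² ≈ 1.50 × 10⁻⁴ s⁻².

1.50 × 10⁻⁴ s⁻²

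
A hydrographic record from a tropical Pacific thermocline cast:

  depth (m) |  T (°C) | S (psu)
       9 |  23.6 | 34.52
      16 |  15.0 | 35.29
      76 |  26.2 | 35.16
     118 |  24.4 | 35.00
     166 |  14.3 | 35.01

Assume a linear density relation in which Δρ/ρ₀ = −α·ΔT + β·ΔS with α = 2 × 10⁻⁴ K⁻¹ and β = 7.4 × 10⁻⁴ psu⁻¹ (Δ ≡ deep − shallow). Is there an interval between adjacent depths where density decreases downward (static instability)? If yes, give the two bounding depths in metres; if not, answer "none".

16–76 m

Evaluate Δρ/ρ₀ = −αΔT + βΔS across each adjacent pair:
  9–16 m: −αΔT+βΔS = −(2 × 10⁻⁴)(-8.6)+(7.4 × 10⁻⁴)(+0.77) = 2.3 × 10⁻³ → stable
  16–76 m: −αΔT+βΔS = −(2 × 10⁻⁴)(+11.2)+(7.4 × 10⁻⁴)(-0.13) = -2.3 × 10⁻³ → UNSTABLE
  76–118 m: −αΔT+βΔS = −(2 × 10⁻⁴)(-1.8)+(7.4 × 10⁻⁴)(-0.16) = 2.4 × 10⁻⁴ → stable
  118–166 m: −αΔT+βΔS = −(2 × 10⁻⁴)(-10.1)+(7.4 × 10⁻⁴)(+0.01) = 2.0 × 10⁻³ → stable
The 16–76 m interval has Δρ < 0: lighter water underlies denser water.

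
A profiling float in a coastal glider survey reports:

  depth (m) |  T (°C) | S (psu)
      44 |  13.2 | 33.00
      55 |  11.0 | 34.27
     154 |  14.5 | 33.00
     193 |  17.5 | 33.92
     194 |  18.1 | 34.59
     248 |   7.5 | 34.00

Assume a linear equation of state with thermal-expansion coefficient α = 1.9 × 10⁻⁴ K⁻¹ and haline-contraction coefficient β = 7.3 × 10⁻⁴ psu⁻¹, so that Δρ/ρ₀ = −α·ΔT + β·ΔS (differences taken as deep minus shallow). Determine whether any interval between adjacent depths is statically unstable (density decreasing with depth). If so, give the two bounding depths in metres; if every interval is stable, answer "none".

Evaluate Δρ/ρ₀ = −αΔT + βΔS across each adjacent pair:
  44–55 m: −αΔT+βΔS = −(1.9 × 10⁻⁴)(-2.2)+(7.3 × 10⁻⁴)(+1.27) = 1.3 × 10⁻³ → stable
  55–154 m: −αΔT+βΔS = −(1.9 × 10⁻⁴)(+3.5)+(7.3 × 10⁻⁴)(-1.27) = -1.6 × 10⁻³ → UNSTABLE
  154–193 m: −αΔT+βΔS = −(1.9 × 10⁻⁴)(+3.0)+(7.3 × 10⁻⁴)(+0.92) = 1.0 × 10⁻⁴ → stable
  193–194 m: −αΔT+βΔS = −(1.9 × 10⁻⁴)(+0.6)+(7.3 × 10⁻⁴)(+0.67) = 3.8 × 10⁻⁴ → stable
  194–248 m: −αΔT+βΔS = −(1.9 × 10⁻⁴)(-10.6)+(7.3 × 10⁻⁴)(-0.59) = 1.6 × 10⁻³ → stable
The 55–154 m interval has Δρ < 0: lighter water underlies denser water.

55–154 m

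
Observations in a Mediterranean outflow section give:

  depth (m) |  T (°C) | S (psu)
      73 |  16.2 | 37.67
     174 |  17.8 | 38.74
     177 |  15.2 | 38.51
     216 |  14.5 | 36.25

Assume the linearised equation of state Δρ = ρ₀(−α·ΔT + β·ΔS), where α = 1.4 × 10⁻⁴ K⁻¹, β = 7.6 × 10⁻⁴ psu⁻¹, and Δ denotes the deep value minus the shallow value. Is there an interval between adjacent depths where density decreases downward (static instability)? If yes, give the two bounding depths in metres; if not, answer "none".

Evaluate Δρ/ρ₀ = −αΔT + βΔS across each adjacent pair:
  73–174 m: −αΔT+βΔS = −(1.4 × 10⁻⁴)(+1.6)+(7.6 × 10⁻⁴)(+1.07) = 5.9 × 10⁻⁴ → stable
  174–177 m: −αΔT+βΔS = −(1.4 × 10⁻⁴)(-2.6)+(7.6 × 10⁻⁴)(-0.23) = 1.9 × 10⁻⁴ → stable
  177–216 m: −αΔT+βΔS = −(1.4 × 10⁻⁴)(-0.7)+(7.6 × 10⁻⁴)(-2.26) = -1.6 × 10⁻³ → UNSTABLE
The 177–216 m interval has Δρ < 0: lighter water underlies denser water.

177–216 m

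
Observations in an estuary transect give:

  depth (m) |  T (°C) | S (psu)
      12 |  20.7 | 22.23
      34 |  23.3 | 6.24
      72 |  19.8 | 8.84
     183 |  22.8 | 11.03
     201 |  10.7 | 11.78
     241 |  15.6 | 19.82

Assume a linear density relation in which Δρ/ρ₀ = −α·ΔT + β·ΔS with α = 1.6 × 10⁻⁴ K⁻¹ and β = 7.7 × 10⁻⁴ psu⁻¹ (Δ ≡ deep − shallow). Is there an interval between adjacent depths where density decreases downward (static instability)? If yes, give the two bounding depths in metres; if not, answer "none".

Evaluate Δρ/ρ₀ = −αΔT + βΔS across each adjacent pair:
  12–34 m: −αΔT+βΔS = −(1.6 × 10⁻⁴)(+2.6)+(7.7 × 10⁻⁴)(-15.99) = -0.013 → UNSTABLE
  34–72 m: −αΔT+βΔS = −(1.6 × 10⁻⁴)(-3.5)+(7.7 × 10⁻⁴)(+2.60) = 2.6 × 10⁻³ → stable
  72–183 m: −αΔT+βΔS = −(1.6 × 10⁻⁴)(+3.0)+(7.7 × 10⁻⁴)(+2.19) = 1.2 × 10⁻³ → stable
  183–201 m: −αΔT+βΔS = −(1.6 × 10⁻⁴)(-12.1)+(7.7 × 10⁻⁴)(+0.75) = 2.5 × 10⁻³ → stable
  201–241 m: −αΔT+βΔS = −(1.6 × 10⁻⁴)(+4.9)+(7.7 × 10⁻⁴)(+8.04) = 5.4 × 10⁻³ → stable
The 12–34 m interval has Δρ < 0: lighter water underlies denser water.

12–34 m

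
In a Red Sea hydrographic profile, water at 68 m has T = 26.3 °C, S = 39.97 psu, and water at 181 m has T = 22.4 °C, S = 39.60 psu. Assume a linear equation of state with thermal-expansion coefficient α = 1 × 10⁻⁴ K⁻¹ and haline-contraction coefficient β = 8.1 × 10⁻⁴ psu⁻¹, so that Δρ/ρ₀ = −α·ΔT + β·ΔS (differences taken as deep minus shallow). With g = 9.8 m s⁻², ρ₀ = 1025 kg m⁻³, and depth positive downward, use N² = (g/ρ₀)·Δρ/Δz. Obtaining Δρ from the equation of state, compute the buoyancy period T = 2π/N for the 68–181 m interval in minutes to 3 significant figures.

ΔT = -3.9 K, ΔS = -0.37 psu (deep − shallow).
Δρ/ρ₀ = −αΔT + βΔS = 3.90 × 10⁻⁴ − 2.997 × 10⁻⁴ = 9.03 × 10⁻⁵, so Δρ ≈ 0.09256 kg m⁻³.
N² = (g/ρ₀)·Δρ/Δz = g·(Δρ/ρ₀)/Δz = 9.8 × 9.03 × 10⁻⁵ / 113 = 7.8313 × 10⁻⁶ s⁻².
N = √(7.8313 × 10⁻⁶) = 2.7984 × 10⁻³ rad s⁻¹ → T = 2π/N = 2.2453 × 10³ s = 37.422 min ≈ 37.4 min.

37.4 min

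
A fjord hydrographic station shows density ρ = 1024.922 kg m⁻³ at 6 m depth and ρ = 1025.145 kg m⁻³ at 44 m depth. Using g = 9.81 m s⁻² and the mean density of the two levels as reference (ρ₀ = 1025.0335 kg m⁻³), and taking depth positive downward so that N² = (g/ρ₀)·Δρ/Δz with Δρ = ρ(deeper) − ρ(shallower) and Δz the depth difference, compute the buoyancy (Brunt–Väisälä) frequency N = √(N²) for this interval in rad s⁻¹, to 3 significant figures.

Δρ = 1025.145 − 1024.922 = 0.223 kg m⁻³ over Δz = 44 − 6 = 38 m.
N² = (9.81/1025.0335) × (0.223/38) = 5.6163 × 10⁻⁵ s⁻².
N = √(5.6163 × 10⁻⁵) = 7.4942 × 10⁻³ rad s⁻¹ ≈ 7.49 × 10⁻³ rad s⁻¹.

7.49 × 10⁻³ rad s⁻¹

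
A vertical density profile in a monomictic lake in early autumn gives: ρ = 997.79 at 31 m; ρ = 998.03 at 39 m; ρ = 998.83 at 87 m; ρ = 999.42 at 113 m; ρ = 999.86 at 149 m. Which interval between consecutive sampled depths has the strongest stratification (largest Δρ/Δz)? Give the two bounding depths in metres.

31–39 m

Compute the density gradient over each adjacent pair:
  31–39 m: Δρ/Δz = 0.24/8 = 0.030 kg m⁻⁴
  39–87 m: Δρ/Δz = 0.80/48 = 0.017 kg m⁻⁴
  87–113 m: Δρ/Δz = 0.59/26 = 0.023 kg m⁻⁴
  113–149 m: Δρ/Δz = 0.44/36 = 0.012 kg m⁻⁴
The largest gradient is in the 31–39 m interval — the pycnocline.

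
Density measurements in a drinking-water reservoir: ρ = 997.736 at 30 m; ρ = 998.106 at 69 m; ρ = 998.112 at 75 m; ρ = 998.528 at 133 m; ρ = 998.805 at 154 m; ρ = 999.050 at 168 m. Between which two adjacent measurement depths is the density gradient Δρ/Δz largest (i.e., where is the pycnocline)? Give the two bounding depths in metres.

Compute the density gradient over each adjacent pair:
  30–69 m: Δρ/Δz = 0.370/39 = 9.5 × 10⁻³ kg m⁻⁴
  69–75 m: Δρ/Δz = 0.006/6 = 1.0 × 10⁻³ kg m⁻⁴
  75–133 m: Δρ/Δz = 0.416/58 = 7.2 × 10⁻³ kg m⁻⁴
  133–154 m: Δρ/Δz = 0.277/21 = 0.013 kg m⁻⁴
  154–168 m: Δρ/Δz = 0.245/14 = 0.017 kg m⁻⁴
The largest gradient is in the 154–168 m interval — the pycnocline.

154–168 m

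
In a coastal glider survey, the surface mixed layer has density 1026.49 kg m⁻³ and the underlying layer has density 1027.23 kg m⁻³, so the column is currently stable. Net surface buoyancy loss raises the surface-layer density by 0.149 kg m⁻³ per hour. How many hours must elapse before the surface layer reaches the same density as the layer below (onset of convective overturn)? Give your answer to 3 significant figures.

Density deficit of the surface layer: 1027.23 − 1026.49 = 0.74 kg m⁻³.
Required change = 0.74 / 0.149 = 4.97 hours.

4.97 hours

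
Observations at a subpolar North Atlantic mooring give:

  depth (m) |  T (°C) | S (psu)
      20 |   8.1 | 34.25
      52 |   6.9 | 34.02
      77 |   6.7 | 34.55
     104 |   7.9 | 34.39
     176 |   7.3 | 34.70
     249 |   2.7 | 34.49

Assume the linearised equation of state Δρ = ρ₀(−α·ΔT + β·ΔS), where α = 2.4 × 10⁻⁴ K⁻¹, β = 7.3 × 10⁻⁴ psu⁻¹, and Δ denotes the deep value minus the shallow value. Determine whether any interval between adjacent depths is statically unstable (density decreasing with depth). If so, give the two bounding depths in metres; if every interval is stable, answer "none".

Evaluate Δρ/ρ₀ = −αΔT + βΔS across each adjacent pair:
  20–52 m: −αΔT+βΔS = −(2.4 × 10⁻⁴)(-1.2)+(7.3 × 10⁻⁴)(-0.23) = 1.2 × 10⁻⁴ → stable
  52–77 m: −αΔT+βΔS = −(2.4 × 10⁻⁴)(-0.2)+(7.3 × 10⁻⁴)(+0.53) = 4.3 × 10⁻⁴ → stable
  77–104 m: −αΔT+βΔS = −(2.4 × 10⁻⁴)(+1.2)+(7.3 × 10⁻⁴)(-0.16) = -4.0 × 10⁻⁴ → UNSTABLE
  104–176 m: −αΔT+βΔS = −(2.4 × 10⁻⁴)(-0.6)+(7.3 × 10⁻⁴)(+0.31) = 3.7 × 10⁻⁴ → stable
  176–249 m: −αΔT+βΔS = −(2.4 × 10⁻⁴)(-4.6)+(7.3 × 10⁻⁴)(-0.21) = 9.5 × 10⁻⁴ → stable
The 77–104 m interval has Δρ < 0: lighter water underlies denser water.

77–104 m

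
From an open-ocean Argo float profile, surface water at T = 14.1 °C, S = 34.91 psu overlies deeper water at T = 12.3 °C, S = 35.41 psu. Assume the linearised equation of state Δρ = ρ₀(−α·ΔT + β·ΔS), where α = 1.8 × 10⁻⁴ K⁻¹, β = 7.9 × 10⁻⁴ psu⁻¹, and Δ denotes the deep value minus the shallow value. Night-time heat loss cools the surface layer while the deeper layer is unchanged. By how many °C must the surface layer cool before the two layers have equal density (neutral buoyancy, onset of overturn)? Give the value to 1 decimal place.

4.0 °C

Neutral buoyancy requires Δρ = 0, i.e. −α(T_deep − T_surf′) + β(S_deep − S_surf) = 0.
T_surf′ = T_deep − (β/α)·ΔS = 12.3 − (7.9 × 10⁻⁴/1.8 × 10⁻⁴)·(+0.50) = 10.106 °C.
Cooling required: 14.1 − (10.106) = 3.994 °C.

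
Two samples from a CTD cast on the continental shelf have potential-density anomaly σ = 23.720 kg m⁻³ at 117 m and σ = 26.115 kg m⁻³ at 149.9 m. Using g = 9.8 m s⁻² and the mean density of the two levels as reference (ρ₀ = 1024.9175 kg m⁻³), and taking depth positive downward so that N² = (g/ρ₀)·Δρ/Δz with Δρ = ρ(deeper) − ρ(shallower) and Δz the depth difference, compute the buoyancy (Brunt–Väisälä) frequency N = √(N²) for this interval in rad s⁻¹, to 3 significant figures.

Δρ = 1026.115 − 1023.720 = 2.395 kg m⁻³ over Δz = 149.9 − 117 = 32.9 m.
N² = (9.8/1024.9175) × (2.395/32.9) = 6.9606 × 10⁻⁴ s⁻².
N = √(6.9606 × 10⁻⁴) = 0.026383 rad s⁻¹ ≈ 0.0264 rad s⁻¹.
A positive N² confirms static stability across the interval.

0.0264 rad s⁻¹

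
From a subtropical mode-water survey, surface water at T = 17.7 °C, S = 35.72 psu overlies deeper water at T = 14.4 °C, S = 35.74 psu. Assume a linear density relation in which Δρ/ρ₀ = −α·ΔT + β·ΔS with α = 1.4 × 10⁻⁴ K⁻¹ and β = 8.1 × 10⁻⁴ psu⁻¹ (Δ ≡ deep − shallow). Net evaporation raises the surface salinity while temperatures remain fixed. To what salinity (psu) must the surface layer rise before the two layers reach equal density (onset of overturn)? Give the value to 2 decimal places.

36.31 psu

Neutral buoyancy requires −α(T_deep − T_surf) + β(S_deep − S_surf′) = 0.
S_surf′ = S_deep − (α/β)·ΔT = 35.74 − (1.4 × 10⁻⁴/8.1 × 10⁻⁴)·(-3.3) = 36.3104 psu.
Increase required: 36.3104 − 35.72 = 0.5904 psu.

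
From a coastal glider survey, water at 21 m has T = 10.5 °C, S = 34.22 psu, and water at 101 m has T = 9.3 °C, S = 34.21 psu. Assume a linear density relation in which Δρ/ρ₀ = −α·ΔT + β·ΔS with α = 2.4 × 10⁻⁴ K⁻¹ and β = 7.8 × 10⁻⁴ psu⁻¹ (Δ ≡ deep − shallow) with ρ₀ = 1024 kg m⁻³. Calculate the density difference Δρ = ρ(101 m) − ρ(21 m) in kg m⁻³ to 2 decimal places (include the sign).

ΔT = -1.2 K, ΔS = -0.01 psu (deep − shallow).
Δρ/ρ₀ = −(2.4 × 10⁻⁴)(-1.2) + (7.8 × 10⁻⁴)(-0.01) = 2.802 × 10⁻⁴.
Δρ = 1024 × (2.802 × 10⁻⁴) = +0.29 kg m⁻³.
Positive Δρ: denser below, stable.

+0.29 kg m⁻³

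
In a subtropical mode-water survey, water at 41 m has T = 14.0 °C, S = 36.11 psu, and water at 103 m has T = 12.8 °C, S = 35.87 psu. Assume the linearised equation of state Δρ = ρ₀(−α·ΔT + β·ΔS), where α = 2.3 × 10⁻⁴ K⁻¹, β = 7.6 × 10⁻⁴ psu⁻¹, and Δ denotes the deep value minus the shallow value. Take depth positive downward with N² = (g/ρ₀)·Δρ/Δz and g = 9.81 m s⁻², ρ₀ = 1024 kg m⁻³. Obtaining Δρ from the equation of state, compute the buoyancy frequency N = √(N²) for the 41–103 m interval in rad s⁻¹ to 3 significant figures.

3.85 × 10⁻³ rad s⁻¹

ΔT = -1.2 K, ΔS = -0.24 psu (deep − shallow).
Δρ/ρ₀ = −αΔT + βΔS = 2.76 × 10⁻⁴ − 1.824 × 10⁻⁴ = 9.36 × 10⁻⁵, so Δρ ≈ 0.09585 kg m⁻³.
N² = (g/ρ₀)·Δρ/Δz = g·(Δρ/ρ₀)/Δz = 9.81 × 9.36 × 10⁻⁵ / 62 = 1.4810 × 10⁻⁵ s⁻².
N = √(1.4810 × 10⁻⁵) = 3.8484 × 10⁻³ rad s⁻¹ ≈ 3.85 × 10⁻³ rad s⁻¹.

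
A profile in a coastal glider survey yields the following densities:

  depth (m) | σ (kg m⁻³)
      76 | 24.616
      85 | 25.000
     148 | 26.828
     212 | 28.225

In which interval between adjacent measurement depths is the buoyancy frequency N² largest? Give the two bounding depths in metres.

76–85 m

Compute the density gradient over each adjacent pair:
  76–85 m: Δρ/Δz = 0.384/9 = 0.043 kg m⁻⁴
  85–148 m: Δρ/Δz = 1.828/63 = 0.029 kg m⁻⁴
  148–212 m: Δρ/Δz = 1.397/64 = 0.022 kg m⁻⁴
The largest gradient is in the 76–85 m interval — the pycnocline.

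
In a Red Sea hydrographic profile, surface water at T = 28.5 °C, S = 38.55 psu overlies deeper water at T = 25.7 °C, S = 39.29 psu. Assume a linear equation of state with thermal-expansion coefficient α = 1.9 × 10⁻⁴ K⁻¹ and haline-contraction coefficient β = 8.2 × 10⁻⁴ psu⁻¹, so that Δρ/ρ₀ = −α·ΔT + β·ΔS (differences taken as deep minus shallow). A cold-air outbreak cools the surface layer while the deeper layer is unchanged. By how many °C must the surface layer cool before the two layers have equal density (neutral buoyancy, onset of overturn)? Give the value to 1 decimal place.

Neutral buoyancy requires Δρ = 0, i.e. −α(T_deep − T_surf′) + β(S_deep − S_surf) = 0.
T_surf′ = T_deep − (β/α)·ΔS = 25.7 − (8.2 × 10⁻⁴/1.9 × 10⁻⁴)·(+0.74) = 22.506 °C.
Cooling required: 28.5 − (22.506) = 5.994 °C.

6.0 °C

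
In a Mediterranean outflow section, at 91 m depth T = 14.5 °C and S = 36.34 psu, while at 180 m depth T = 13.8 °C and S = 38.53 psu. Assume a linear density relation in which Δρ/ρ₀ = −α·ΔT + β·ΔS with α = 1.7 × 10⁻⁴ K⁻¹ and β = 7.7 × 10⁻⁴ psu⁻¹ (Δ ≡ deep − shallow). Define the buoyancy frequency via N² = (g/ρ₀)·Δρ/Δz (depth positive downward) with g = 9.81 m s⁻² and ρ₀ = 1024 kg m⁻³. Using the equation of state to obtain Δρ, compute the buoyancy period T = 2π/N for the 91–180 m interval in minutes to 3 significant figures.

7.42 min

ΔT = -0.7 K, ΔS = +2.19 psu (deep − shallow).
Δρ/ρ₀ = −αΔT + βΔS = 1.19 × 10⁻⁴ + 1.6863 × 10⁻³ = 1.8053 × 10⁻³, so Δρ ≈ 1.849 kg m⁻³.
N² = (g/ρ₀)·Δρ/Δz = g·(Δρ/ρ₀)/Δz = 9.81 × 1.8053 × 10⁻³ / 89 = 1.9899 × 10⁻⁴ s⁻².
N = √(1.9899 × 10⁻⁴) = 0.014106 rad s⁻¹ → T = 2π/N = 445.43 s = 7.4238 min ≈ 7.42 min.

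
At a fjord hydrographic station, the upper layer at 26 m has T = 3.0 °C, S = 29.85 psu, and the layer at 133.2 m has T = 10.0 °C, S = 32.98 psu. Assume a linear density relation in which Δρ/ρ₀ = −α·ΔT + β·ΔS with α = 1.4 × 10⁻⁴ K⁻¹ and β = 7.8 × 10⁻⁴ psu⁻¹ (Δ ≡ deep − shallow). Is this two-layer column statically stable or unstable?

stable

ΔT = 10.0 − 3.0 = +7.0 K and ΔS = 32.98 − 29.85 = +3.13 psu (deep − shallow).
−αΔT = -9.80 × 10⁻⁴; βΔS = 2.4414 × 10⁻³; sum Δρ/ρ₀ = 1.4614 × 10⁻³.
Δρ/ρ₀ > 0, so Δρ > 0: deeper water is denser → statically stable.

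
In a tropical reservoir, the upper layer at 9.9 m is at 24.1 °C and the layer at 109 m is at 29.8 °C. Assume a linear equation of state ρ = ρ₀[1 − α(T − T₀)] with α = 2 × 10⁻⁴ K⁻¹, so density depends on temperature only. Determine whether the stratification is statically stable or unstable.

ΔT = 29.8 − 24.1 = +5.7 K, so Δρ/ρ₀ = −αΔT = -1.14 × 10⁻³.
Δρ/ρ₀ < 0, so Δρ < 0: deeper water is lighter → statically unstable; the column would overturn.

unstable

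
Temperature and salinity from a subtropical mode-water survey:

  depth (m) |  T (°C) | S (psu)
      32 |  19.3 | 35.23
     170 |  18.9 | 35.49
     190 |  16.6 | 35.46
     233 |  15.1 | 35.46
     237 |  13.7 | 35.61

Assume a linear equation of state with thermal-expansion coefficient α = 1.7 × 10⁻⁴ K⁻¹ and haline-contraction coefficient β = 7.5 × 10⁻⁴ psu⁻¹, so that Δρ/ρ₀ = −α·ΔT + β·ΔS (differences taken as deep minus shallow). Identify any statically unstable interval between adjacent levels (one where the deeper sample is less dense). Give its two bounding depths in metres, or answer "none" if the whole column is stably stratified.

none

Evaluate Δρ/ρ₀ = −αΔT + βΔS across each adjacent pair:
  32–170 m: −αΔT+βΔS = −(1.7 × 10⁻⁴)(-0.4)+(7.5 × 10⁻⁴)(+0.26) = 2.6 × 10⁻⁴ → stable
  170–190 m: −αΔT+βΔS = −(1.7 × 10⁻⁴)(-2.3)+(7.5 × 10⁻⁴)(-0.03) = 3.7 × 10⁻⁴ → stable
  190–233 m: −αΔT+βΔS = −(1.7 × 10⁻⁴)(-1.5)+(7.5 × 10⁻⁴)(+0.00) = 2.6 × 10⁻⁴ → stable
  233–237 m: −αΔT+βΔS = −(1.7 × 10⁻⁴)(-1.4)+(7.5 × 10⁻⁴)(+0.15) = 3.5 × 10⁻⁴ → stable
Every interval has Δρ > 0: the column is stably stratified throughout.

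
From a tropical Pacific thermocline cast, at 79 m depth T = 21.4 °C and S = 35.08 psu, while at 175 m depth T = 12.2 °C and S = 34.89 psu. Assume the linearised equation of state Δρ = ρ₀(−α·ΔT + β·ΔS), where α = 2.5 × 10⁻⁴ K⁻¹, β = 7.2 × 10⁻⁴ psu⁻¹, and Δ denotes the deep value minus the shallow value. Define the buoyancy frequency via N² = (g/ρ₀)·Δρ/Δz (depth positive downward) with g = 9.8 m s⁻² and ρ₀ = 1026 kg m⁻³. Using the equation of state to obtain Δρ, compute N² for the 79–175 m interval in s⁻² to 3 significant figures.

ΔT = -9.2 K, ΔS = -0.19 psu (deep − shallow).
Δρ/ρ₀ = −αΔT + βΔS = 2.30 × 10⁻³ − 1.368 × 10⁻⁴ = 2.1632 × 10⁻³, so Δρ ≈ 2.219 kg m⁻³.
N² = (g/ρ₀)·Δρ/Δz = g·(Δρ/ρ₀)/Δz = 9.8 × 2.1632 × 10⁻³ / 96 = 2.2083 × 10⁻⁴ s⁻² ≈ 2.21 × 10⁻⁴ s⁻².

2.21 × 10⁻⁴ s⁻²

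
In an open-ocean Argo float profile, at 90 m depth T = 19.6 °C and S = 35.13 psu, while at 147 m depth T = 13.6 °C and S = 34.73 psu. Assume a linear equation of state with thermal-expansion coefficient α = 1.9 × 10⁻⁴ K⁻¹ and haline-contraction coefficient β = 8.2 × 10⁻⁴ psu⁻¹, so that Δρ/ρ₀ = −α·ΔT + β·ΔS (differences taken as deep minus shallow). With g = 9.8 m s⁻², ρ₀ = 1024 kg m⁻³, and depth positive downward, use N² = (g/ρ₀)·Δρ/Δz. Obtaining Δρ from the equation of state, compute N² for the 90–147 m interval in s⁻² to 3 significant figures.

1.40 × 10⁻⁴ s⁻²

ΔT = -6.0 K, ΔS = -0.40 psu (deep − shallow).
Δρ/ρ₀ = −αΔT + βΔS = 1.14 × 10⁻³ − 3.28 × 10⁻⁴ = 8.12 × 10⁻⁴, so Δρ ≈ 0.8315 kg m⁻³.
N² = (g/ρ₀)·Δρ/Δz = g·(Δρ/ρ₀)/Δz = 9.8 × 8.12 × 10⁻⁴ / 57 = 1.3961 × 10⁻⁴ s⁻² ≈ 1.40 × 10⁻⁴ s⁻².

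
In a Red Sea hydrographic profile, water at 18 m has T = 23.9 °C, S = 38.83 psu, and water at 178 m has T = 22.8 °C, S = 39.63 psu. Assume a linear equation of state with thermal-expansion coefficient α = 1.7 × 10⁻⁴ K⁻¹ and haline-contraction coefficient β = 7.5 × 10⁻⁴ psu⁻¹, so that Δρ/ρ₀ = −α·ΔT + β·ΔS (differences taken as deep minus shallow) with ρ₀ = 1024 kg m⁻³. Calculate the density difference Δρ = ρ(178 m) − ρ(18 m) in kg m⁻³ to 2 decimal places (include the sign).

ΔT = -1.1 K, ΔS = +0.80 psu (deep − shallow).
Δρ/ρ₀ = −(1.7 × 10⁻⁴)(-1.1) + (7.5 × 10⁻⁴)(+0.80) = 7.87 × 10⁻⁴.
Δρ = 1024 × (7.87 × 10⁻⁴) = +0.81 kg m⁻³.
Positive Δρ: denser below, stable.

+0.81 kg m⁻³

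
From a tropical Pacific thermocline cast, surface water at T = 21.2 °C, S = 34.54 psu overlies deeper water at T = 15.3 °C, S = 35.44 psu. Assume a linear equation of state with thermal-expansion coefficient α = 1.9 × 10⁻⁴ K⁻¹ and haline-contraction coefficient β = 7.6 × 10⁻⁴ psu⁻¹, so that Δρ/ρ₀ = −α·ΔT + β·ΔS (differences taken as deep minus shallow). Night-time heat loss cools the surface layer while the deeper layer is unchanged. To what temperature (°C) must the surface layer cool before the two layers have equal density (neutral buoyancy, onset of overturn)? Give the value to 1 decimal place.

11.7 °C

Neutral buoyancy requires Δρ = 0, i.e. −α(T_deep − T_surf′) + β(S_deep − S_surf) = 0.
T_surf′ = T_deep − (β/α)·ΔS = 15.3 − (7.6 × 10⁻⁴/1.9 × 10⁻⁴)·(+0.90) = 11.700 °C.
Cooling required: 21.2 − (11.700) = 9.500 °C.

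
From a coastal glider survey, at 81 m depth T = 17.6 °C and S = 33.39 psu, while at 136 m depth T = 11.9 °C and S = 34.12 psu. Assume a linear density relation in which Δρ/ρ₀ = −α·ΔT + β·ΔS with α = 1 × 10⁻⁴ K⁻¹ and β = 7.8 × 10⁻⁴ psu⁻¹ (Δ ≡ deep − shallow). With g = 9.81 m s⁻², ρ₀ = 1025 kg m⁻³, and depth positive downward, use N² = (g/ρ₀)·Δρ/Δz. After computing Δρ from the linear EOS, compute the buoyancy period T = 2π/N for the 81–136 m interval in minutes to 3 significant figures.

7.35 min

ΔT = -5.7 K, ΔS = +0.73 psu (deep − shallow).
Δρ/ρ₀ = −αΔT + βΔS = 5.70 × 10⁻⁴ + 5.694 × 10⁻⁴ = 1.1394 × 10⁻³, so Δρ ≈ 1.168 kg m⁻³.
N² = (g/ρ₀)·Δρ/Δz = g·(Δρ/ρ₀)/Δz = 9.81 × 1.1394 × 10⁻³ / 55 = 2.0323 × 10⁻⁴ s⁻².
N = √(2.0323 × 10⁻⁴) = 0.014256 rad s⁻¹ → T = 2π/N = 440.74 s = 7.3457 min ≈ 7.35 min.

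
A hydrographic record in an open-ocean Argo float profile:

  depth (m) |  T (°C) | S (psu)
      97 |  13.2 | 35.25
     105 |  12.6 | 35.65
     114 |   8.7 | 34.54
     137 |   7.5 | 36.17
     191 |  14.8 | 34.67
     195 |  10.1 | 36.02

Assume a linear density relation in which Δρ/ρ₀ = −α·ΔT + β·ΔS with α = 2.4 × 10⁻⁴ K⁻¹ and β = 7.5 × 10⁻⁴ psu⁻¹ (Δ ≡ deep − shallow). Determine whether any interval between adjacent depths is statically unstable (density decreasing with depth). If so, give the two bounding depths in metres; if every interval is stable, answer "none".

Evaluate Δρ/ρ₀ = −αΔT + βΔS across each adjacent pair:
  97–105 m: −αΔT+βΔS = −(2.4 × 10⁻⁴)(-0.6)+(7.5 × 10⁻⁴)(+0.40) = 4.4 × 10⁻⁴ → stable
  105–114 m: −αΔT+βΔS = −(2.4 × 10⁻⁴)(-3.9)+(7.5 × 10⁻⁴)(-1.11) = 1.0 × 10⁻⁴ → stable
  114–137 m: −αΔT+βΔS = −(2.4 × 10⁻⁴)(-1.2)+(7.5 × 10⁻⁴)(+1.63) = 1.5 × 10⁻³ → stable
  137–191 m: −αΔT+βΔS = −(2.4 × 10⁻⁴)(+7.3)+(7.5 × 10⁻⁴)(-1.50) = -2.9 × 10⁻³ → UNSTABLE
  191–195 m: −αΔT+βΔS = −(2.4 × 10⁻⁴)(-4.7)+(7.5 × 10⁻⁴)(+1.35) = 2.1 × 10⁻³ → stable
The 137–191 m interval has Δρ < 0: lighter water underlies denser water.

137–191 m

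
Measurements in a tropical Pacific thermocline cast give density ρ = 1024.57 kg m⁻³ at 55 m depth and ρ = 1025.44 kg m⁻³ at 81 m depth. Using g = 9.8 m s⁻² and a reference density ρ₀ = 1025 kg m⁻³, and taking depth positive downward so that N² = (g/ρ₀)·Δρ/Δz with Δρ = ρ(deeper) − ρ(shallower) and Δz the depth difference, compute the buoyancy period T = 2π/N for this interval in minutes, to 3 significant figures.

5.85 min

Δρ = 1025.44 − 1024.57 = 0.87 kg m⁻³ over Δz = 81 − 55 = 26 m.
N² = (9.8/1025) × (0.87/26) = 3.1992 × 10⁻⁴ s⁻².
N = √(3.1992 × 10⁻⁴) = 0.017886 rad s⁻¹, so T = 2π/N = 351.29 s = 5.8548 min ≈ 5.85 min.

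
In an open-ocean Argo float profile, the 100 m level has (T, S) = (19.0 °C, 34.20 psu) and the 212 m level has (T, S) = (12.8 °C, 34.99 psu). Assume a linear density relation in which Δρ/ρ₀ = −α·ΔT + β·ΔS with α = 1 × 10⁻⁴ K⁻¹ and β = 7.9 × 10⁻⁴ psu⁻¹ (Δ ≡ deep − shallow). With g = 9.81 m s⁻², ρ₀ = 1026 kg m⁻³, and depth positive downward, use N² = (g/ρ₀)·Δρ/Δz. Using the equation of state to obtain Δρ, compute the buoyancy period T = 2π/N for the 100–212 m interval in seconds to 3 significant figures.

ΔT = -6.2 K, ΔS = +0.79 psu (deep − shallow).
Δρ/ρ₀ = −αΔT + βΔS = 6.20 × 10⁻⁴ + 6.241 × 10⁻⁴ = 1.2441 × 10⁻³, so Δρ ≈ 1.276 kg m⁻³.
N² = (g/ρ₀)·Δρ/Δz = g·(Δρ/ρ₀)/Δz = 9.81 × 1.2441 × 10⁻³ / 112 = 1.0897 × 10⁻⁴ s⁻².
N = √(1.0897 × 10⁻⁴) = 0.010439 rad s⁻¹ → T = 2π/N = 601.90 s ≈ 602 s.

602 s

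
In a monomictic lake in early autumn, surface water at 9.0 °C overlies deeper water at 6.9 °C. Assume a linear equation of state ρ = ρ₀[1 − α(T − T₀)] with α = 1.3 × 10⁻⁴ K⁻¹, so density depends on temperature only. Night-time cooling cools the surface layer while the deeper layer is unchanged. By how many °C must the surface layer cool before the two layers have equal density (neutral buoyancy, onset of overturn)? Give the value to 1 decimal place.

With temperature the only control, equal density requires T_surf′ = T_deep.
T_surf′ = 6.9 °C.
Cooling required: 9.0 − 6.9 = 2.1 °C.

2.1 °C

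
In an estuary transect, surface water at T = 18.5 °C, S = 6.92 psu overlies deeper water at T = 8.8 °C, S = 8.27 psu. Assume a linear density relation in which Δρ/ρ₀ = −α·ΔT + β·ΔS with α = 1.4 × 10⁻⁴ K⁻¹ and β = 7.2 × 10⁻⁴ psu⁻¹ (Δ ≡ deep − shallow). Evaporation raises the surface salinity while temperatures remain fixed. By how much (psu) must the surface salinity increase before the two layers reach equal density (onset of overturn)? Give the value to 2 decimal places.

Neutral buoyancy requires −α(T_deep − T_surf) + β(S_deep − S_surf′) = 0.
S_surf′ = S_deep − (α/β)·ΔT = 8.27 − (1.4 × 10⁻⁴/7.2 × 10⁻⁴)·(-9.7) = 10.1561 psu.
Increase required: 10.1561 − 6.92 = 3.2361 psu.

3.24 psu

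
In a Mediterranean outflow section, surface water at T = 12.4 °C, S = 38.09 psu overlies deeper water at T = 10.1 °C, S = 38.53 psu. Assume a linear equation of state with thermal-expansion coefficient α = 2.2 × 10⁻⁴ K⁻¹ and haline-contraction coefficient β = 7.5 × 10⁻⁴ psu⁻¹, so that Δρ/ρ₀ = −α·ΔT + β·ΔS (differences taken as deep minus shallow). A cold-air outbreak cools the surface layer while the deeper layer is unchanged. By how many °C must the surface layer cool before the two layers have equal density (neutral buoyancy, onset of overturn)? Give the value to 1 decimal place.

Neutral buoyancy requires Δρ = 0, i.e. −α(T_deep − T_surf′) + β(S_deep − S_surf) = 0.
T_surf′ = T_deep − (β/α)·ΔS = 10.1 − (7.5 × 10⁻⁴/2.2 × 10⁻⁴)·(+0.44) = 8.600 °C.
Cooling required: 12.4 − (8.600) = 3.800 °C.

3.8 °C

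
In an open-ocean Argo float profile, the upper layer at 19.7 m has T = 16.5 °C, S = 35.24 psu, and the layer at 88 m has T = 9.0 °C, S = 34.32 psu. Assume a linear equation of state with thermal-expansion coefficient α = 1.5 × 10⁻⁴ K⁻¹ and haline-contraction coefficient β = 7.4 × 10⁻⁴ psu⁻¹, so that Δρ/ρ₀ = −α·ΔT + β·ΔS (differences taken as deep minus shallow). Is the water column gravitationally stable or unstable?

ΔT = 9.0 − 16.5 = -7.5 K and ΔS = 34.32 − 35.24 = -0.92 psu (deep − shallow).
−αΔT = 1.125 × 10⁻³; βΔS = -6.808 × 10⁻⁴; sum Δρ/ρ₀ = 4.442 × 10⁻⁴.
Δρ/ρ₀ > 0, so Δρ > 0: deeper water is denser → statically stable.

stable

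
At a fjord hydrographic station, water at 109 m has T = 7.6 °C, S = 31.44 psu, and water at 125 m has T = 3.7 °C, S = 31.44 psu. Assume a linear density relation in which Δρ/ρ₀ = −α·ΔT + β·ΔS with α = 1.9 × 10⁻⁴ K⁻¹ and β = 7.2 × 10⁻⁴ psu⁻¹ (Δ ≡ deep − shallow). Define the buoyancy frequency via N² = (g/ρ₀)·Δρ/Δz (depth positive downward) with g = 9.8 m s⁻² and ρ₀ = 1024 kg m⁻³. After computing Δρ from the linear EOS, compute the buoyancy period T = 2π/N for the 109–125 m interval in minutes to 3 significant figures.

4.92 min

ΔT = -3.9 K, ΔS = +0.00 psu (deep − shallow).
Δρ/ρ₀ = −αΔT + βΔS = 7.41 × 10⁻⁴ + 0 = 7.41 × 10⁻⁴, so Δρ ≈ 0.7588 kg m⁻³.
N² = (g/ρ₀)·Δρ/Δz = g·(Δρ/ρ₀)/Δz = 9.8 × 7.41 × 10⁻⁴ / 16 = 4.5386 × 10⁻⁴ s⁻².
N = √(4.5386 × 10⁻⁴) = 0.021304 rad s⁻¹ → T = 2π/N = 294.93 s = 4.9155 min ≈ 4.92 min.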